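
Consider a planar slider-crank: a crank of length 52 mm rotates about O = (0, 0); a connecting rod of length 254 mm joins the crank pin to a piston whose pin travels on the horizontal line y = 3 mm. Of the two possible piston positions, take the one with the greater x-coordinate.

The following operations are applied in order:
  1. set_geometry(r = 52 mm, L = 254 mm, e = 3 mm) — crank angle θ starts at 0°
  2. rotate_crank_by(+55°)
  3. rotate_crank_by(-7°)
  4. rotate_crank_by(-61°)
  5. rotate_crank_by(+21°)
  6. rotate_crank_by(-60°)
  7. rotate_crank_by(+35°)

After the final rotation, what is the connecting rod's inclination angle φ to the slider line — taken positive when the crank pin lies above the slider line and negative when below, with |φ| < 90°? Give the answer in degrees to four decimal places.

-4.1097

set_geometry: r = 52 mm, L = 254 mm, e = 3 mm; θ ← 0°
rotate_crank_by(+55°): θ ← 0° +55° = 55°
rotate_crank_by(-7°): θ ← 55° -7° = 48°
rotate_crank_by(-61°): θ ← 48° -61° = -13°
rotate_crank_by(+21°): θ ← -13° +21° = 8°
rotate_crank_by(-60°): θ ← 8° -60° = -52°
rotate_crank_by(+35°): θ ← -52° +35° = -17°
crank pin P = (r cos θ, r sin θ) = (49.727847, -15.203329)
h = r sin θ − e = -15.203329 − 3 = -18.203329
sin φ = h / L = -18.203329 / 254 = -0.07166665
φ = arcsin(-0.07166665) = -4.109720°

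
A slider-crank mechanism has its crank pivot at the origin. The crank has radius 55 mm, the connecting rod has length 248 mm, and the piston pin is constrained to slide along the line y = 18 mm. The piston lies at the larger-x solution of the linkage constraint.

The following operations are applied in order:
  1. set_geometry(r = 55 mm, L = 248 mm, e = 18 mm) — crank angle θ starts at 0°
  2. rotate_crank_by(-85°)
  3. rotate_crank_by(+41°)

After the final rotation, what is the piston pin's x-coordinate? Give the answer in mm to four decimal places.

281.1105

set_geometry: r = 55 mm, L = 248 mm, e = 18 mm; θ ← 0°
rotate_crank_by(-85°): θ ← 0° -85° = -85°
rotate_crank_by(+41°): θ ← -85° +41° = -44°
crank pin P = (r cos θ, r sin θ) = (39.563689, -38.206210)
h = r sin θ − e = -38.206210 − 18 = -56.206210
x = r cos θ + √(L² − h²) = 39.563689 + √(61504.0 − 3159.1381) = 39.563689 + 241.546811 = 281.110500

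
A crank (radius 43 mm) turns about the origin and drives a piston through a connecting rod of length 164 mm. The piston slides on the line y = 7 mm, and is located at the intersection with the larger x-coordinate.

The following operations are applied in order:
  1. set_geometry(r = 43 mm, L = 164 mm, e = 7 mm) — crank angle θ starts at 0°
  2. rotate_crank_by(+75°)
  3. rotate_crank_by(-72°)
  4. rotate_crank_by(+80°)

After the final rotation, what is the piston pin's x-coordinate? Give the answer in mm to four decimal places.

165.3122

set_geometry: r = 43 mm, L = 164 mm, e = 7 mm; θ ← 0°
rotate_crank_by(+75°): θ ← 0° +75° = 75°
rotate_crank_by(-72°): θ ← 75° -72° = 3°
rotate_crank_by(+80°): θ ← 3° +80° = 83°
crank pin P = (r cos θ, r sin θ) = (5.240382, 42.679485)
h = r sin θ − e = 42.679485 − 7 = 35.679485
x = r cos θ + √(L² − h²) = 5.240382 + √(26896.0 − 1273.0256) = 5.240382 + 160.071779 = 165.312161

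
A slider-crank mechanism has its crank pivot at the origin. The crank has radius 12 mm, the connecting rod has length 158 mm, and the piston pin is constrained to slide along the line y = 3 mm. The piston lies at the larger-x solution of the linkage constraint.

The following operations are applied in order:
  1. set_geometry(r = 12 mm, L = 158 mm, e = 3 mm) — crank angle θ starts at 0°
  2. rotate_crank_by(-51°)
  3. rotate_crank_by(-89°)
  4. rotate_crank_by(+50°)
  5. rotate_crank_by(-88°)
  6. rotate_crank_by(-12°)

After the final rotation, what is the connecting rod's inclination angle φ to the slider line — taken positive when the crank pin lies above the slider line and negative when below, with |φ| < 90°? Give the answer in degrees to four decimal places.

-0.3323

set_geometry: r = 12 mm, L = 158 mm, e = 3 mm; θ ← 0°
rotate_crank_by(-51°): θ ← 0° -51° = -51°
rotate_crank_by(-89°): θ ← -51° -89° = -140°
rotate_crank_by(+50°): θ ← -140° +50° = -90°
rotate_crank_by(-88°): θ ← -90° -88° = -178°
rotate_crank_by(-12°): θ ← -178° -12° = -190°
crank pin P = (r cos θ, r sin θ) = (-11.817693, 2.083778)
h = r sin θ − e = 2.083778 − 3 = -0.916222
sin φ = h / L = -0.916222 / 158 = -0.00579887
φ = arcsin(-0.00579887) = -0.332253°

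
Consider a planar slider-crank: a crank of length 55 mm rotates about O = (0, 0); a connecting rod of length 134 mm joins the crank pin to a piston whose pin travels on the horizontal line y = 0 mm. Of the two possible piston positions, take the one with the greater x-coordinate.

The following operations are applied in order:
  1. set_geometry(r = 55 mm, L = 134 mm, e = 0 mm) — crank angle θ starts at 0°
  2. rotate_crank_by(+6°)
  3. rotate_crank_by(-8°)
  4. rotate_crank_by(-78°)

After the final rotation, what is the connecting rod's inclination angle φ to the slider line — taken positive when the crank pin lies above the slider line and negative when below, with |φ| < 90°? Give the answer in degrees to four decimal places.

-23.8418

set_geometry: r = 55 mm, L = 134 mm, e = 0 mm; θ ← 0°
rotate_crank_by(+6°): θ ← 0° +6° = 6°
rotate_crank_by(-8°): θ ← 6° -8° = -2°
rotate_crank_by(-78°): θ ← -2° -78° = -80°
crank pin P = (r cos θ, r sin θ) = (9.550650, -54.164426)
h = r sin θ − e = -54.164426 − 0 = -54.164426
sin φ = h / L = -54.164426 / 134 = -0.40421214
φ = arcsin(-0.40421214) = -23.841765°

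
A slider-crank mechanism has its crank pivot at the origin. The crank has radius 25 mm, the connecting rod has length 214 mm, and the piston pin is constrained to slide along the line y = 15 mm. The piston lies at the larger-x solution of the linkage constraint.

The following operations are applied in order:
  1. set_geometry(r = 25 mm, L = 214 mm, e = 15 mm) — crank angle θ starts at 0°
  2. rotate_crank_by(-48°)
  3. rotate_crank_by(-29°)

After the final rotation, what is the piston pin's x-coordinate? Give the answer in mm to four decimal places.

set_geometry: r = 25 mm, L = 214 mm, e = 15 mm; θ ← 0°
rotate_crank_by(-48°): θ ← 0° -48° = -48°
rotate_crank_by(-29°): θ ← -48° -29° = -77°
crank pin P = (r cos θ, r sin θ) = (5.623776, -24.359252)
h = r sin θ − e = -24.359252 − 15 = -39.359252
x = r cos θ + √(L² − h²) = 5.623776 + √(45796.0 − 1549.1507) = 5.623776 + 210.349351 = 215.973127

215.9731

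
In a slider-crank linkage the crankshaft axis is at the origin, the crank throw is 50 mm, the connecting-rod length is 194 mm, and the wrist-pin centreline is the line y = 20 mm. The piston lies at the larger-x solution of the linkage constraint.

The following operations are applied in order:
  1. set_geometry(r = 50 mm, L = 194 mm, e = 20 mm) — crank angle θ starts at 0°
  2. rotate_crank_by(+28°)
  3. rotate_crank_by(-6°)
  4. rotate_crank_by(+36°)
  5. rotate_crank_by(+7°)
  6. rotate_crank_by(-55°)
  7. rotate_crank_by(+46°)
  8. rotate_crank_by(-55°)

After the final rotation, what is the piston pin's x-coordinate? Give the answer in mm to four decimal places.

set_geometry: r = 50 mm, L = 194 mm, e = 20 mm; θ ← 0°
rotate_crank_by(+28°): θ ← 0° +28° = 28°
rotate_crank_by(-6°): θ ← 28° -6° = 22°
rotate_crank_by(+36°): θ ← 22° +36° = 58°
rotate_crank_by(+7°): θ ← 58° +7° = 65°
rotate_crank_by(-55°): θ ← 65° -55° = 10°
rotate_crank_by(+46°): θ ← 10° +46° = 56°
rotate_crank_by(-55°): θ ← 56° -55° = 1°
crank pin P = (r cos θ, r sin θ) = (49.992385, 0.872620)
h = r sin θ − e = 0.872620 − 20 = -19.127380
x = r cos θ + √(L² − h²) = 49.992385 + √(37636.0 − 365.8567) = 49.992385 + 193.054768 = 243.047152

243.0472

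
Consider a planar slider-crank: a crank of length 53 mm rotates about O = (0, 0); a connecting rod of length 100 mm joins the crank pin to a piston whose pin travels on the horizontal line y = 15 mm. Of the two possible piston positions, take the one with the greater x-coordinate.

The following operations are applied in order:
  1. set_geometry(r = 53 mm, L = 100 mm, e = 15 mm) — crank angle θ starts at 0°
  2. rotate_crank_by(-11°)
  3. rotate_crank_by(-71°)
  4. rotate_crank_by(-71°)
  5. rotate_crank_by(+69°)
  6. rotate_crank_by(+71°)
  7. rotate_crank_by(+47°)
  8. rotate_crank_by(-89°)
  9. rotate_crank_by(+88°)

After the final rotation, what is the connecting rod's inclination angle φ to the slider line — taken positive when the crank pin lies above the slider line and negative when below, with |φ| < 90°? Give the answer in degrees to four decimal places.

7.9702

set_geometry: r = 53 mm, L = 100 mm, e = 15 mm; θ ← 0°
rotate_crank_by(-11°): θ ← 0° -11° = -11°
rotate_crank_by(-71°): θ ← -11° -71° = -82°
rotate_crank_by(-71°): θ ← -82° -71° = -153°
rotate_crank_by(+69°): θ ← -153° +69° = -84°
rotate_crank_by(+71°): θ ← -84° +71° = -13°
rotate_crank_by(+47°): θ ← -13° +47° = 34°
rotate_crank_by(-89°): θ ← 34° -89° = -55°
rotate_crank_by(+88°): θ ← -55° +88° = 33°
crank pin P = (r cos θ, r sin θ) = (44.449540, 28.865869)
h = r sin θ − e = 28.865869 − 15 = 13.865869
sin φ = h / L = 13.865869 / 100 = 0.13865869
φ = arcsin(0.13865869) = 7.970238°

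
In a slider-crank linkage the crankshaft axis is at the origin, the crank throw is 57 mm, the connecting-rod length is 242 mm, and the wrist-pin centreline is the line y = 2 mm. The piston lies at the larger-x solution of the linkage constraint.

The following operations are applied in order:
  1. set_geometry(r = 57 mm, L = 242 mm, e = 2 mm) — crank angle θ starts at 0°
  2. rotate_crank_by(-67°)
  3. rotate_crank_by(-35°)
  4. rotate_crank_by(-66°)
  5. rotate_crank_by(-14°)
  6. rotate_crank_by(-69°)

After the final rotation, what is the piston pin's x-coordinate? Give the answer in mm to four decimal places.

set_geometry: r = 57 mm, L = 242 mm, e = 2 mm; θ ← 0°
rotate_crank_by(-67°): θ ← 0° -67° = -67°
rotate_crank_by(-35°): θ ← -67° -35° = -102°
rotate_crank_by(-66°): θ ← -102° -66° = -168°
rotate_crank_by(-14°): θ ← -168° -14° = -182°
rotate_crank_by(-69°): θ ← -182° -69° = -251°
crank pin P = (r cos θ, r sin θ) = (-18.557385, 53.894559)
h = r sin θ − e = 53.894559 − 2 = 51.894559
x = r cos θ + √(L² − h²) = -18.557385 + √(58564.0 − 2693.0452) = -18.557385 + 236.370376 = 217.812991

217.8130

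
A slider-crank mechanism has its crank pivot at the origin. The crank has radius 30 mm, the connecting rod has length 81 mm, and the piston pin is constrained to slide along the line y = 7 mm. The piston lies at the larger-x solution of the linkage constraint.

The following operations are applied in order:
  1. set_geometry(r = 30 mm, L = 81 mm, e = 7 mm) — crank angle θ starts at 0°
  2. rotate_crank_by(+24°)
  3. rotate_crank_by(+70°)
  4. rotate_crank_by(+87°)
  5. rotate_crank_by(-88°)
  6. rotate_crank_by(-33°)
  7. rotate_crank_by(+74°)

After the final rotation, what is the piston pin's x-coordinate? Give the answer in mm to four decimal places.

set_geometry: r = 30 mm, L = 81 mm, e = 7 mm; θ ← 0°
rotate_crank_by(+24°): θ ← 0° +24° = 24°
rotate_crank_by(+70°): θ ← 24° +70° = 94°
rotate_crank_by(+87°): θ ← 94° +87° = 181°
rotate_crank_by(-88°): θ ← 181° -88° = 93°
rotate_crank_by(-33°): θ ← 93° -33° = 60°
rotate_crank_by(+74°): θ ← 60° +74° = 134°
crank pin P = (r cos θ, r sin θ) = (-20.839751, 21.580194)
h = r sin θ − e = 21.580194 − 7 = 14.580194
x = r cos θ + √(L² − h²) = -20.839751 + √(6561.0 − 212.5821) = -20.839751 + 79.676960 = 58.837209

58.8372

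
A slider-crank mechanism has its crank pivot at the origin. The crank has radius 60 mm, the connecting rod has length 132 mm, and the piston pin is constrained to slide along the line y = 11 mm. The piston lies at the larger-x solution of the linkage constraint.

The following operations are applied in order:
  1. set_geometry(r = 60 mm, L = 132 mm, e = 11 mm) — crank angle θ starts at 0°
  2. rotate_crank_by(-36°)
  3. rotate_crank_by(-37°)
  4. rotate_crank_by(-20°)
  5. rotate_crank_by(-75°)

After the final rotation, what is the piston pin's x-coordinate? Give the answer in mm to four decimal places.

71.2070

set_geometry: r = 60 mm, L = 132 mm, e = 11 mm; θ ← 0°
rotate_crank_by(-36°): θ ← 0° -36° = -36°
rotate_crank_by(-37°): θ ← -36° -37° = -73°
rotate_crank_by(-20°): θ ← -73° -20° = -93°
rotate_crank_by(-75°): θ ← -93° -75° = -168°
crank pin P = (r cos θ, r sin θ) = (-58.688856, -12.474701)
h = r sin θ − e = -12.474701 − 11 = -23.474701
x = r cos θ + √(L² − h²) = -58.688856 + √(17424.0 − 551.0616) = -58.688856 + 129.895875 = 71.207019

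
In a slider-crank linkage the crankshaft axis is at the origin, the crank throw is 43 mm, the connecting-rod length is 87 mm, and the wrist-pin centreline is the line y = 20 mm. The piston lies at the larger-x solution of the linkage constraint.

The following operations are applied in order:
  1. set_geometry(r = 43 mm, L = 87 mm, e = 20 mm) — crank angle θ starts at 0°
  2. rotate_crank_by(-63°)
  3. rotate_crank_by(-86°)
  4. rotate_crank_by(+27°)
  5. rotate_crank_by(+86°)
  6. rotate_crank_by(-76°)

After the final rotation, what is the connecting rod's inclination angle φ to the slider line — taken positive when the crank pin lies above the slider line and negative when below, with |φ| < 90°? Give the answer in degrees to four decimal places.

set_geometry: r = 43 mm, L = 87 mm, e = 20 mm; θ ← 0°
rotate_crank_by(-63°): θ ← 0° -63° = -63°
rotate_crank_by(-86°): θ ← -63° -86° = -149°
rotate_crank_by(+27°): θ ← -149° +27° = -122°
rotate_crank_by(+86°): θ ← -122° +86° = -36°
rotate_crank_by(-76°): θ ← -36° -76° = -112°
crank pin P = (r cos θ, r sin θ) = (-16.108084, -39.868906)
h = r sin θ − e = -39.868906 − 20 = -59.868906
sin φ = h / L = -59.868906 / 87 = -0.68814834
φ = arcsin(-0.68814834) = -43.483712°

-43.4837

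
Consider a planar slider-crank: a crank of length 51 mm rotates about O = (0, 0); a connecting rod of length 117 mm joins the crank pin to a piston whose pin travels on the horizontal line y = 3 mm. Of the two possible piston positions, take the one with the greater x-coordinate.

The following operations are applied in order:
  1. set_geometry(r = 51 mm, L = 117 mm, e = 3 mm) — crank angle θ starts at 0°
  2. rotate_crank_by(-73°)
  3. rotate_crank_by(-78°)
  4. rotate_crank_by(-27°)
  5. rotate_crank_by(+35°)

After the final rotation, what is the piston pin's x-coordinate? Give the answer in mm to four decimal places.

set_geometry: r = 51 mm, L = 117 mm, e = 3 mm; θ ← 0°
rotate_crank_by(-73°): θ ← 0° -73° = -73°
rotate_crank_by(-78°): θ ← -73° -78° = -151°
rotate_crank_by(-27°): θ ← -151° -27° = -178°
rotate_crank_by(+35°): θ ← -178° +35° = -143°
crank pin P = (r cos θ, r sin θ) = (-40.730411, -30.692566)
h = r sin θ − e = -30.692566 − 3 = -33.692566
x = r cos θ + √(L² − h²) = -40.730411 + √(13689.0 − 1135.1890) = -40.730411 + 112.043790 = 71.313379

71.3134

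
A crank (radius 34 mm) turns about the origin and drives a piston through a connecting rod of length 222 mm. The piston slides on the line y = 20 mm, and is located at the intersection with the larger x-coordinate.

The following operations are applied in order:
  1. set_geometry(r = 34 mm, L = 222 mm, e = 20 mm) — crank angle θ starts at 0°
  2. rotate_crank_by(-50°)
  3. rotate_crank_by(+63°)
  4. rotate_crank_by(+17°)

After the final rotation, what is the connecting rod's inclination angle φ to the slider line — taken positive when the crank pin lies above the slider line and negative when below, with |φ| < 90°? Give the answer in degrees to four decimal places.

-0.7743

set_geometry: r = 34 mm, L = 222 mm, e = 20 mm; θ ← 0°
rotate_crank_by(-50°): θ ← 0° -50° = -50°
rotate_crank_by(+63°): θ ← -50° +63° = 13°
rotate_crank_by(+17°): θ ← 13° +17° = 30°
crank pin P = (r cos θ, r sin θ) = (29.444864, 17.000000)
h = r sin θ − e = 17.000000 − 20 = -3.000000
sin φ = h / L = -3.000000 / 222 = -0.01351351
φ = arcsin(-0.01351351) = -0.774291°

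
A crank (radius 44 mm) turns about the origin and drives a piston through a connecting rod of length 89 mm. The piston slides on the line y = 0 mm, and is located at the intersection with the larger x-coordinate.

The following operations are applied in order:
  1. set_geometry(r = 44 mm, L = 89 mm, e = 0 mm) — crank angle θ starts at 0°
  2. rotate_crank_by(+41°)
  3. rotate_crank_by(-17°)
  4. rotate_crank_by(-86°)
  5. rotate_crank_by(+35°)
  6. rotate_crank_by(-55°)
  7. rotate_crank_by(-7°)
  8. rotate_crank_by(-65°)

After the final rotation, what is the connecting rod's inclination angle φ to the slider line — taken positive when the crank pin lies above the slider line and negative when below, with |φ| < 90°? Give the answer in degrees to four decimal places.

-12.5166

set_geometry: r = 44 mm, L = 89 mm, e = 0 mm; θ ← 0°
rotate_crank_by(+41°): θ ← 0° +41° = 41°
rotate_crank_by(-17°): θ ← 41° -17° = 24°
rotate_crank_by(-86°): θ ← 24° -86° = -62°
rotate_crank_by(+35°): θ ← -62° +35° = -27°
rotate_crank_by(-55°): θ ← -27° -55° = -82°
rotate_crank_by(-7°): θ ← -82° -7° = -89°
rotate_crank_by(-65°): θ ← -89° -65° = -154°
crank pin P = (r cos θ, r sin θ) = (-39.546938, -19.288330)
h = r sin θ − e = -19.288330 − 0 = -19.288330
sin φ = h / L = -19.288330 / 89 = -0.21672281
φ = arcsin(-0.21672281) = -12.516621°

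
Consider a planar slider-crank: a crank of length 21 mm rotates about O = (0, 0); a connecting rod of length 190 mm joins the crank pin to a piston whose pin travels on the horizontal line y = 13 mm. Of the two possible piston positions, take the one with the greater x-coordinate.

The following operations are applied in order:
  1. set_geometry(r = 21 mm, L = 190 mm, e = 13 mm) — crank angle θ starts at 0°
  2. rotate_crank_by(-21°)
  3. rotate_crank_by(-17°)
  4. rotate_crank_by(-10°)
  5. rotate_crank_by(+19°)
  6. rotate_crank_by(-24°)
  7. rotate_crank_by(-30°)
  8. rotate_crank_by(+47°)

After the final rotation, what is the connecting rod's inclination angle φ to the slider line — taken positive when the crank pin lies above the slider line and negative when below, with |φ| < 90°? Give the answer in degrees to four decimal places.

set_geometry: r = 21 mm, L = 190 mm, e = 13 mm; θ ← 0°
rotate_crank_by(-21°): θ ← 0° -21° = -21°
rotate_crank_by(-17°): θ ← -21° -17° = -38°
rotate_crank_by(-10°): θ ← -38° -10° = -48°
rotate_crank_by(+19°): θ ← -48° +19° = -29°
rotate_crank_by(-24°): θ ← -29° -24° = -53°
rotate_crank_by(-30°): θ ← -53° -30° = -83°
rotate_crank_by(+47°): θ ← -83° +47° = -36°
crank pin P = (r cos θ, r sin θ) = (16.989357, -12.343490)
h = r sin θ − e = -12.343490 − 13 = -25.343490
sin φ = h / L = -25.343490 / 190 = -0.13338679
φ = arcsin(-0.13338679) = -7.665346°

-7.6653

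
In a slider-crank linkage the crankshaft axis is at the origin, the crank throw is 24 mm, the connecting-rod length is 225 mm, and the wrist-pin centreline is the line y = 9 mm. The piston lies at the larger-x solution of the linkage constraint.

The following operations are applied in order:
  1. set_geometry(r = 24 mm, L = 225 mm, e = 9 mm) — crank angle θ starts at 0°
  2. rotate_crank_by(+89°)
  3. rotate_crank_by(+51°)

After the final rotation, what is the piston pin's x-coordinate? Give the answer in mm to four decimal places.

206.5231

set_geometry: r = 24 mm, L = 225 mm, e = 9 mm; θ ← 0°
rotate_crank_by(+89°): θ ← 0° +89° = 89°
rotate_crank_by(+51°): θ ← 89° +51° = 140°
crank pin P = (r cos θ, r sin θ) = (-18.385067, 15.426903)
h = r sin θ − e = 15.426903 − 9 = 6.426903
x = r cos θ + √(L² − h²) = -18.385067 + √(50625.0 − 41.3051) = -18.385067 + 224.908192 = 206.523126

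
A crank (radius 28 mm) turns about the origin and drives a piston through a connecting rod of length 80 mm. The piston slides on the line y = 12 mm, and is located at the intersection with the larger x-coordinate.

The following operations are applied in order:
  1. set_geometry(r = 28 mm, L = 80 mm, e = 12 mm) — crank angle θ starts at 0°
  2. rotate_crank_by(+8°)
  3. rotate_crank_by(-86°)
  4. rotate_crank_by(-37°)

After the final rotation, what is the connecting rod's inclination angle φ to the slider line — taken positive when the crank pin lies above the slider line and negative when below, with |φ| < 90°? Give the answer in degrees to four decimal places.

-27.8532

set_geometry: r = 28 mm, L = 80 mm, e = 12 mm; θ ← 0°
rotate_crank_by(+8°): θ ← 0° +8° = 8°
rotate_crank_by(-86°): θ ← 8° -86° = -78°
rotate_crank_by(-37°): θ ← -78° -37° = -115°
crank pin P = (r cos θ, r sin θ) = (-11.833311, -25.376618)
h = r sin θ − e = -25.376618 − 12 = -37.376618
sin φ = h / L = -37.376618 / 80 = -0.46720773
φ = arcsin(-0.46720773) = -27.853196°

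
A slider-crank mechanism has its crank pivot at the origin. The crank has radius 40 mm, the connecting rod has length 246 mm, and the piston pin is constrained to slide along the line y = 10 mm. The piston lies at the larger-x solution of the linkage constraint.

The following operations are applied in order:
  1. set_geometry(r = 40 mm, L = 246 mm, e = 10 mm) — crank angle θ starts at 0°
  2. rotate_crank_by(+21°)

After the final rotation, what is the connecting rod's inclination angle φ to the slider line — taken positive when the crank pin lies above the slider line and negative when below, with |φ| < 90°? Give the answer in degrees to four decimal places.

1.0096

set_geometry: r = 40 mm, L = 246 mm, e = 10 mm; θ ← 0°
rotate_crank_by(+21°): θ ← 0° +21° = 21°
crank pin P = (r cos θ, r sin θ) = (37.343217, 14.334718)
h = r sin θ − e = 14.334718 − 10 = 4.334718
sin φ = h / L = 4.334718 / 246 = 0.01762080
φ = arcsin(0.01762080) = 1.009650°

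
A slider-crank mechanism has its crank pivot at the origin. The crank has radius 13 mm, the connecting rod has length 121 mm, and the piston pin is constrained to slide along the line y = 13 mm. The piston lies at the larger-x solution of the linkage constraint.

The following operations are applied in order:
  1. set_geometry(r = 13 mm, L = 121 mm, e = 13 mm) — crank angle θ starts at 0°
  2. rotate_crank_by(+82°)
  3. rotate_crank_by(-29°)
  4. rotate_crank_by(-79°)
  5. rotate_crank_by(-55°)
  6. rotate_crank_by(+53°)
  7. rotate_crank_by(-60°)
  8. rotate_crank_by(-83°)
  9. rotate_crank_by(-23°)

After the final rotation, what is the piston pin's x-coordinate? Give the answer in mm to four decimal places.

107.9842

set_geometry: r = 13 mm, L = 121 mm, e = 13 mm; θ ← 0°
rotate_crank_by(+82°): θ ← 0° +82° = 82°
rotate_crank_by(-29°): θ ← 82° -29° = 53°
rotate_crank_by(-79°): θ ← 53° -79° = -26°
rotate_crank_by(-55°): θ ← -26° -55° = -81°
rotate_crank_by(+53°): θ ← -81° +53° = -28°
rotate_crank_by(-60°): θ ← -28° -60° = -88°
rotate_crank_by(-83°): θ ← -88° -83° = -171°
rotate_crank_by(-23°): θ ← -171° -23° = -194°
crank pin P = (r cos θ, r sin θ) = (-12.613844, 3.144985)
h = r sin θ − e = 3.144985 − 13 = -9.855015
x = r cos θ + √(L² − h²) = -12.613844 + √(14641.0 − 97.1213) = -12.613844 + 120.598004 = 107.984160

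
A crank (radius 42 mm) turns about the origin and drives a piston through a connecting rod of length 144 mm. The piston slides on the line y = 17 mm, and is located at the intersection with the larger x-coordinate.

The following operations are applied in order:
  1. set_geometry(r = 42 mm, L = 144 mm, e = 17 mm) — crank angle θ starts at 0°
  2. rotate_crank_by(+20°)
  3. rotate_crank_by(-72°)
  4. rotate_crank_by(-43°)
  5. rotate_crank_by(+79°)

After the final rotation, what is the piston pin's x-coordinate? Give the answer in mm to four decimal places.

set_geometry: r = 42 mm, L = 144 mm, e = 17 mm; θ ← 0°
rotate_crank_by(+20°): θ ← 0° +20° = 20°
rotate_crank_by(-72°): θ ← 20° -72° = -52°
rotate_crank_by(-43°): θ ← -52° -43° = -95°
rotate_crank_by(+79°): θ ← -95° +79° = -16°
crank pin P = (r cos θ, r sin θ) = (40.372991, -11.576769)
h = r sin θ − e = -11.576769 − 17 = -28.576769
x = r cos θ + √(L² − h²) = 40.372991 + √(20736.0 − 816.6317) = 40.372991 + 141.135992 = 181.508983

181.5090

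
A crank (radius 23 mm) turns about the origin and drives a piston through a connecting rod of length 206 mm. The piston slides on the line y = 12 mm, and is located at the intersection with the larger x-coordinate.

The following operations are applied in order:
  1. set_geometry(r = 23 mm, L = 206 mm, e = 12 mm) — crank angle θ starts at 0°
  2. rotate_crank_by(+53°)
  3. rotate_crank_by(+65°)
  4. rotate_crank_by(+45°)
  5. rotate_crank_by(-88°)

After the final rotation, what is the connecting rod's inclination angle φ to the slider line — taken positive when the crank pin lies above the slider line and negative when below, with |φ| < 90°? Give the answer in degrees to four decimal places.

set_geometry: r = 23 mm, L = 206 mm, e = 12 mm; θ ← 0°
rotate_crank_by(+53°): θ ← 0° +53° = 53°
rotate_crank_by(+65°): θ ← 53° +65° = 118°
rotate_crank_by(+45°): θ ← 118° +45° = 163°
rotate_crank_by(-88°): θ ← 163° -88° = 75°
crank pin P = (r cos θ, r sin θ) = (5.952838, 22.216294)
h = r sin θ − e = 22.216294 − 12 = 10.216294
sin φ = h / L = 10.216294 / 206 = 0.04959366
φ = arcsin(0.04959366) = 2.842674°

2.8427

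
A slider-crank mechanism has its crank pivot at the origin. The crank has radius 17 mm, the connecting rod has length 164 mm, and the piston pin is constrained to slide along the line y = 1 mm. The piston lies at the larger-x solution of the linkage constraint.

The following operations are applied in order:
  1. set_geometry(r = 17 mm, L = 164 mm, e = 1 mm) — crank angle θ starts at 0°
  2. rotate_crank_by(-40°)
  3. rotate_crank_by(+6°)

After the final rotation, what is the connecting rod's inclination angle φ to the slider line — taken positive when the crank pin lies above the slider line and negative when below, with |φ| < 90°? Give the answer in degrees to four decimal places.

-3.6730

set_geometry: r = 17 mm, L = 164 mm, e = 1 mm; θ ← 0°
rotate_crank_by(-40°): θ ← 0° -40° = -40°
rotate_crank_by(+6°): θ ← -40° +6° = -34°
crank pin P = (r cos θ, r sin θ) = (14.093639, -9.506279)
h = r sin θ − e = -9.506279 − 1 = -10.506279
sin φ = h / L = -10.506279 / 164 = -0.06406268
φ = arcsin(-0.06406268) = -3.673036°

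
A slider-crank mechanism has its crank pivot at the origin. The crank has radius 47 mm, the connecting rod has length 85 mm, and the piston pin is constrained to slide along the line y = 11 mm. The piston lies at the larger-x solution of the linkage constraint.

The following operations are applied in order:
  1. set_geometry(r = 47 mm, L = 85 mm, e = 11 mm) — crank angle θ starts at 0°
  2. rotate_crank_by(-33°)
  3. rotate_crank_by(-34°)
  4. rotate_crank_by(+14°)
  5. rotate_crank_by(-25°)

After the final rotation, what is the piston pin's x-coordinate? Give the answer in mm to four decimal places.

set_geometry: r = 47 mm, L = 85 mm, e = 11 mm; θ ← 0°
rotate_crank_by(-33°): θ ← 0° -33° = -33°
rotate_crank_by(-34°): θ ← -33° -34° = -67°
rotate_crank_by(+14°): θ ← -67° +14° = -53°
rotate_crank_by(-25°): θ ← -53° -25° = -78°
crank pin P = (r cos θ, r sin θ) = (9.771849, -45.972937)
h = r sin θ − e = -45.972937 − 11 = -56.972937
x = r cos θ + √(L² − h²) = 9.771849 + √(7225.0 − 3245.9156) = 9.771849 + 63.079984 = 72.851834

72.8518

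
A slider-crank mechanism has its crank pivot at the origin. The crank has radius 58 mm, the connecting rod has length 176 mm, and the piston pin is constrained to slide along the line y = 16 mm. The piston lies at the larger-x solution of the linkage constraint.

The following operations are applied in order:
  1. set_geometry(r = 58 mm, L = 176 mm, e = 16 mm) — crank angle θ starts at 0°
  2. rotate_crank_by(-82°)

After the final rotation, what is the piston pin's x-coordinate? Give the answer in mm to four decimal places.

168.0196

set_geometry: r = 58 mm, L = 176 mm, e = 16 mm; θ ← 0°
rotate_crank_by(-82°): θ ← 0° -82° = -82°
crank pin P = (r cos θ, r sin θ) = (8.072040, -57.435548)
h = r sin θ − e = -57.435548 − 16 = -73.435548
x = r cos θ + √(L² − h²) = 8.072040 + √(30976.0 − 5392.7797) = 8.072040 + 159.947555 = 168.019595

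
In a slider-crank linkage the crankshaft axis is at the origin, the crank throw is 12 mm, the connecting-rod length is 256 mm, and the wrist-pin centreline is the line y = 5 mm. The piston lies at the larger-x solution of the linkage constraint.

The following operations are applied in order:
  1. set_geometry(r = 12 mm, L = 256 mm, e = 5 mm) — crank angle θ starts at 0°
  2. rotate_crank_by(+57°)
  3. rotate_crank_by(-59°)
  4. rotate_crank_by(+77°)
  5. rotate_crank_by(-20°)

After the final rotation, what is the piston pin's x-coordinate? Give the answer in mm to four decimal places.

262.8374

set_geometry: r = 12 mm, L = 256 mm, e = 5 mm; θ ← 0°
rotate_crank_by(+57°): θ ← 0° +57° = 57°
rotate_crank_by(-59°): θ ← 57° -59° = -2°
rotate_crank_by(+77°): θ ← -2° +77° = 75°
rotate_crank_by(-20°): θ ← 75° -20° = 55°
crank pin P = (r cos θ, r sin θ) = (6.882917, 9.829825)
h = r sin θ − e = 9.829825 − 5 = 4.829825
x = r cos θ + √(L² − h²) = 6.882917 + √(65536.0 − 23.3272) = 6.882917 + 255.954435 = 262.837352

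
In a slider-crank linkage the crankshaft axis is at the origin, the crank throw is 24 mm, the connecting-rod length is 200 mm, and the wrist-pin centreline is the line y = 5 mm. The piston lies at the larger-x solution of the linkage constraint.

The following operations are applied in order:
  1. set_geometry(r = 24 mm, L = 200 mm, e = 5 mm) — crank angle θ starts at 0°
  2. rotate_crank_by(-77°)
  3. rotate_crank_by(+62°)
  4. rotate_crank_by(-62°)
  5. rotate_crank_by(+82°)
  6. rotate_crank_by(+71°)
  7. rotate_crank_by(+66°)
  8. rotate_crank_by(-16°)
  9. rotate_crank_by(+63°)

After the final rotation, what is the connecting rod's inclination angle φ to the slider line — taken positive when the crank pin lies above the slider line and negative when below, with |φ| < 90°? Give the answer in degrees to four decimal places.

set_geometry: r = 24 mm, L = 200 mm, e = 5 mm; θ ← 0°
rotate_crank_by(-77°): θ ← 0° -77° = -77°
rotate_crank_by(+62°): θ ← -77° +62° = -15°
rotate_crank_by(-62°): θ ← -15° -62° = -77°
rotate_crank_by(+82°): θ ← -77° +82° = 5°
rotate_crank_by(+71°): θ ← 5° +71° = 76°
rotate_crank_by(+66°): θ ← 76° +66° = 142°
rotate_crank_by(-16°): θ ← 142° -16° = 126°
rotate_crank_by(+63°): θ ← 126° +63° = 189°
crank pin P = (r cos θ, r sin θ) = (-23.704520, -3.754427)
h = r sin θ − e = -3.754427 − 5 = -8.754427
sin φ = h / L = -8.754427 / 200 = -0.04377214
φ = arcsin(-0.04377214) = -2.508760°

-2.5088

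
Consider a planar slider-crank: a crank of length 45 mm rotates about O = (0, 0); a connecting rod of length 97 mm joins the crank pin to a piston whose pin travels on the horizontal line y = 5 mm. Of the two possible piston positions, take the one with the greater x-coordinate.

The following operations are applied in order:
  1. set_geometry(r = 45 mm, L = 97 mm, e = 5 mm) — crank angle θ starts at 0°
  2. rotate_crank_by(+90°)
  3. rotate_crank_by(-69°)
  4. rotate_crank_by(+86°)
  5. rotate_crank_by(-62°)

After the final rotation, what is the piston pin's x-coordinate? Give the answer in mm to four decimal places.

125.0384

set_geometry: r = 45 mm, L = 97 mm, e = 5 mm; θ ← 0°
rotate_crank_by(+90°): θ ← 0° +90° = 90°
rotate_crank_by(-69°): θ ← 90° -69° = 21°
rotate_crank_by(+86°): θ ← 21° +86° = 107°
rotate_crank_by(-62°): θ ← 107° -62° = 45°
crank pin P = (r cos θ, r sin θ) = (31.819805, 31.819805)
h = r sin θ − e = 31.819805 − 5 = 26.819805
x = r cos θ + √(L² − h²) = 31.819805 + √(9409.0 − 719.3019) = 31.819805 + 93.218550 = 125.038355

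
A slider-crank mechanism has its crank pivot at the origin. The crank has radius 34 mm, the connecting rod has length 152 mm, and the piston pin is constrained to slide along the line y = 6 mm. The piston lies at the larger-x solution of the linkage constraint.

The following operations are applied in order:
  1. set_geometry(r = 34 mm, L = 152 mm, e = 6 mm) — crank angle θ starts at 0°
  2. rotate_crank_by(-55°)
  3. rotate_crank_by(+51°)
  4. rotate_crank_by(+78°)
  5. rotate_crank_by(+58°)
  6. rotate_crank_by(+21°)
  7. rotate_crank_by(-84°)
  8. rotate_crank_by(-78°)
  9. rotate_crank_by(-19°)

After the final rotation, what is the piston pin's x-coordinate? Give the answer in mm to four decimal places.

180.4252

set_geometry: r = 34 mm, L = 152 mm, e = 6 mm; θ ← 0°
rotate_crank_by(-55°): θ ← 0° -55° = -55°
rotate_crank_by(+51°): θ ← -55° +51° = -4°
rotate_crank_by(+78°): θ ← -4° +78° = 74°
rotate_crank_by(+58°): θ ← 74° +58° = 132°
rotate_crank_by(+21°): θ ← 132° +21° = 153°
rotate_crank_by(-84°): θ ← 153° -84° = 69°
rotate_crank_by(-78°): θ ← 69° -78° = -9°
rotate_crank_by(-19°): θ ← -9° -19° = -28°
crank pin P = (r cos θ, r sin θ) = (30.020218, -15.962033)
h = r sin θ − e = -15.962033 − 6 = -21.962033
x = r cos θ + √(L² − h²) = 30.020218 + √(23104.0 − 482.3309) = 30.020218 + 150.405017 = 180.425235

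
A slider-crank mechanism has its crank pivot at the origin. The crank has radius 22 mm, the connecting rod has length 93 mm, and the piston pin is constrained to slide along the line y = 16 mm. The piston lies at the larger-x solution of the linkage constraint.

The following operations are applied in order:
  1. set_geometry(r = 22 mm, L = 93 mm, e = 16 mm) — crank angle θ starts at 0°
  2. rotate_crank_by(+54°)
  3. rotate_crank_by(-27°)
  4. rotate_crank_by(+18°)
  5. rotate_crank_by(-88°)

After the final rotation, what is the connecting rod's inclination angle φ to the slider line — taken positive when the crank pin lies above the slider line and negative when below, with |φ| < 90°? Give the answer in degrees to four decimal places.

set_geometry: r = 22 mm, L = 93 mm, e = 16 mm; θ ← 0°
rotate_crank_by(+54°): θ ← 0° +54° = 54°
rotate_crank_by(-27°): θ ← 54° -27° = 27°
rotate_crank_by(+18°): θ ← 27° +18° = 45°
rotate_crank_by(-88°): θ ← 45° -88° = -43°
crank pin P = (r cos θ, r sin θ) = (16.089781, -15.003964)
h = r sin θ − e = -15.003964 − 16 = -31.003964
sin φ = h / L = -31.003964 / 93 = -0.33337596
φ = arcsin(-0.33337596) = -19.473811°

-19.4738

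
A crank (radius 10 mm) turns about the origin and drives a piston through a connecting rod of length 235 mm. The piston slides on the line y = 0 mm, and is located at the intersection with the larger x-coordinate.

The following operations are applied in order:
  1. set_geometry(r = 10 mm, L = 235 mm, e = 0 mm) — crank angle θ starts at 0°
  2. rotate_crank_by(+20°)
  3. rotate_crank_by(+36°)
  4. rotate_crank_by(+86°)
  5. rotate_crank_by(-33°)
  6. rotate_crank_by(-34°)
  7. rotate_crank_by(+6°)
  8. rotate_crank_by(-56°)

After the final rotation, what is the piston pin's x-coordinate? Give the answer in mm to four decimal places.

set_geometry: r = 10 mm, L = 235 mm, e = 0 mm; θ ← 0°
rotate_crank_by(+20°): θ ← 0° +20° = 20°
rotate_crank_by(+36°): θ ← 20° +36° = 56°
rotate_crank_by(+86°): θ ← 56° +86° = 142°
rotate_crank_by(-33°): θ ← 142° -33° = 109°
rotate_crank_by(-34°): θ ← 109° -34° = 75°
rotate_crank_by(+6°): θ ← 75° +6° = 81°
rotate_crank_by(-56°): θ ← 81° -56° = 25°
crank pin P = (r cos θ, r sin θ) = (9.063078, 4.226183)
h = r sin θ − e = 4.226183 − 0 = 4.226183
x = r cos θ + √(L² − h²) = 9.063078 + √(55225.0 − 17.8606) = 9.063078 + 234.961996 = 244.025073

244.0251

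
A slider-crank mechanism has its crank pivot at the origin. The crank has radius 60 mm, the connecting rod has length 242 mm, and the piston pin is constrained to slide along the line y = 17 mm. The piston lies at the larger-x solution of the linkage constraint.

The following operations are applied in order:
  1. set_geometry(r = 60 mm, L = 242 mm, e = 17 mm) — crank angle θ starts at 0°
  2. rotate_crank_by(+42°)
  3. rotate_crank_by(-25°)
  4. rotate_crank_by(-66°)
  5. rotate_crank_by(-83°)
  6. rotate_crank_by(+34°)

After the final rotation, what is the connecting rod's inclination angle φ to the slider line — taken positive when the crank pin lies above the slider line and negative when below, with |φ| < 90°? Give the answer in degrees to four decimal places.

set_geometry: r = 60 mm, L = 242 mm, e = 17 mm; θ ← 0°
rotate_crank_by(+42°): θ ← 0° +42° = 42°
rotate_crank_by(-25°): θ ← 42° -25° = 17°
rotate_crank_by(-66°): θ ← 17° -66° = -49°
rotate_crank_by(-83°): θ ← -49° -83° = -132°
rotate_crank_by(+34°): θ ← -132° +34° = -98°
crank pin P = (r cos θ, r sin θ) = (-8.350386, -59.416084)
h = r sin θ − e = -59.416084 − 17 = -76.416084
sin φ = h / L = -76.416084 / 242 = -0.31576894
φ = arcsin(-0.31576894) = -18.407240°

-18.4072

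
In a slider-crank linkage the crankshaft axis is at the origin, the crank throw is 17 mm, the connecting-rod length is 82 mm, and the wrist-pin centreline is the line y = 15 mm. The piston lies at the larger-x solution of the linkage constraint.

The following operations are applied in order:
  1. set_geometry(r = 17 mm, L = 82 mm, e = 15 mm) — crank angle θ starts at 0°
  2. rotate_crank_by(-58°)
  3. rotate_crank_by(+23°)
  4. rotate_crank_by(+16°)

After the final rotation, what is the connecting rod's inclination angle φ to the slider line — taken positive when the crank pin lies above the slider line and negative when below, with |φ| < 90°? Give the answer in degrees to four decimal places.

-14.5025

set_geometry: r = 17 mm, L = 82 mm, e = 15 mm; θ ← 0°
rotate_crank_by(-58°): θ ← 0° -58° = -58°
rotate_crank_by(+23°): θ ← -58° +23° = -35°
rotate_crank_by(+16°): θ ← -35° +16° = -19°
crank pin P = (r cos θ, r sin θ) = (16.073816, -5.534659)
h = r sin θ − e = -5.534659 − 15 = -20.534659
sin φ = h / L = -20.534659 / 82 = -0.25042267
φ = arcsin(-0.25042267) = -14.502525°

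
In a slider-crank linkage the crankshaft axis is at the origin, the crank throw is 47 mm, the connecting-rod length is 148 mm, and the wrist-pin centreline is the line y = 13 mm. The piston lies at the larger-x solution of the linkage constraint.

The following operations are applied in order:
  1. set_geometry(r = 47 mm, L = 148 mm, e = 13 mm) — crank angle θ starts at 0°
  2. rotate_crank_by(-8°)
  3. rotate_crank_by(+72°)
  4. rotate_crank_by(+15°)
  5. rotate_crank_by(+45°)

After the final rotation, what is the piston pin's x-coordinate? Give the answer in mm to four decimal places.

119.4225

set_geometry: r = 47 mm, L = 148 mm, e = 13 mm; θ ← 0°
rotate_crank_by(-8°): θ ← 0° -8° = -8°
rotate_crank_by(+72°): θ ← -8° +72° = 64°
rotate_crank_by(+15°): θ ← 64° +15° = 79°
rotate_crank_by(+45°): θ ← 79° +45° = 124°
crank pin P = (r cos θ, r sin θ) = (-26.282066, 38.964766)
h = r sin θ − e = 38.964766 − 13 = 25.964766
x = r cos θ + √(L² − h²) = -26.282066 + √(21904.0 − 674.1691) = -26.282066 + 145.704602 = 119.422535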